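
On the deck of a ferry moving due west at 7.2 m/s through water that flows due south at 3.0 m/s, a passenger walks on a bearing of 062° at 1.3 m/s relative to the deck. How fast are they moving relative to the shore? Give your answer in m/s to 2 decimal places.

In east/north components (m/s): passenger relative to ferry = (1.148, 0.610); ferry relative to water = (-7.200, 0.000); water relative to ground = (0.000, -3.000).
Sum = (-6.052, -2.390) m/s.
Speed = |(-6.052, -2.390)| = 6.507 m/s.

6.51 m/s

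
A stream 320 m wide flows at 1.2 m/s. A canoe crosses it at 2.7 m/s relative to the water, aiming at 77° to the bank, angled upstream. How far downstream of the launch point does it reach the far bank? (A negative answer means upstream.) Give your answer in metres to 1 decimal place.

72.1 m

Perpendicular speed = 2.631 m/s; crossing time = 320 / 2.631 = 121.636 s.
Net downstream speed = 0.593 m/s.
Drift = 0.593 × 121.636 = 72.085 m (downstream).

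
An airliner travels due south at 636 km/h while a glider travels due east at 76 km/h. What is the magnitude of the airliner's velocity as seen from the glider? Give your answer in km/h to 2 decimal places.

640.52 km/h

Taking east as x and north as y: airliner velocity = (0.000, -636.000) km/h; glider velocity = (76.000, 0.000) km/h.
Velocity of airliner relative to glider = (0.000, -636.000) − (76.000, 0.000) = (-76.000, -636.000) km/h.
Magnitude = |(-76.000, -636.000)| = 640.525 km/h.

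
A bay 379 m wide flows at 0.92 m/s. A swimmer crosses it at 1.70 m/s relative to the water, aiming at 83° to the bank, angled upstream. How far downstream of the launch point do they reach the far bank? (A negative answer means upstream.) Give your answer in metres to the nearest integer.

Perpendicular speed = 1.687 m/s; crossing time = 379 / 1.687 = 224.615 s.
Net downstream speed = 0.713 m/s.
Drift = 0.713 × 224.615 = 160.111 m (downstream).

160 m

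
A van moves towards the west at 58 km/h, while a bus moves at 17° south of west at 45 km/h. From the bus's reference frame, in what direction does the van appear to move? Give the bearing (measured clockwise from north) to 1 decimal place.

Taking east as x and north as y: van velocity = (-58.000, 0.000) km/h; bus velocity = (-43.034, -13.157) km/h.
Velocity of van relative to bus = (-58.000, 0.000) − (-43.034, -13.157) = (-14.966, 13.157) km/h.
Bearing = atan2(-14.97, 13.16) = 311.32° clockwise from north.

311.3°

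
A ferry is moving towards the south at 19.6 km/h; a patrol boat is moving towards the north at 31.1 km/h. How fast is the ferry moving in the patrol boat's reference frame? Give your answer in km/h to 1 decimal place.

50.7 km/h

Taking east as x and north as y: ferry velocity = (0.000, -19.600) km/h; patrol boat velocity = (0.000, 31.100) km/h.
Velocity of ferry relative to patrol boat = (0.000, -19.600) − (0.000, 31.100) = (0.000, -50.700) km/h.
Magnitude = |(0.000, -50.700)| = 50.700 km/h.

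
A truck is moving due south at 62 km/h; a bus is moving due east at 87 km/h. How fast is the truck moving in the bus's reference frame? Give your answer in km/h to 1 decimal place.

106.8 km/h

Taking east as x and north as y: truck velocity = (0.000, -62.000) km/h; bus velocity = (87.000, 0.000) km/h.
Velocity of truck relative to bus = (0.000, -62.000) − (87.000, 0.000) = (-87.000, -62.000) km/h.
Magnitude = |(-87.000, -62.000)| = 106.832 km/h.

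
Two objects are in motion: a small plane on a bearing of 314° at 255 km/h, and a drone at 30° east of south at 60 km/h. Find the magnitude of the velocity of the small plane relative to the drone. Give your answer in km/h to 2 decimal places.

Taking east as x and north as y: small plane velocity = (-183.432, 177.138) km/h; drone velocity = (30.000, -51.962) km/h.
Velocity of small plane relative to drone = (-183.432, 177.138) − (30.000, -51.962) = (-213.432, 229.099) km/h.
Magnitude = |(-213.432, 229.099)| = 313.113 km/h.

313.11 km/h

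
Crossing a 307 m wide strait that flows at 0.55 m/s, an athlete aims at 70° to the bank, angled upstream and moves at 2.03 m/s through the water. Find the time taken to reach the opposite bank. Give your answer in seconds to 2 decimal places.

160.94 s

The component of the athlete's velocity perpendicular to the bank is 2.03 × sin 70° = 1.908 m/s.
Only the cross-stream component determines the crossing time; the current contributes nothing perpendicular to the bank.
Time = 307 / 1.908 = 160.937 s.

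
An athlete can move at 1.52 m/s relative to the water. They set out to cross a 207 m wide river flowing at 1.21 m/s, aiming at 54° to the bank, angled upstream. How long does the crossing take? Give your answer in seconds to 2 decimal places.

The component of the athlete's velocity perpendicular to the bank is 1.52 × sin 54° = 1.230 m/s.
The flow acts along the bank and has no component across it.
Time = 207 / 1.230 = 168.333 s.

168.33 s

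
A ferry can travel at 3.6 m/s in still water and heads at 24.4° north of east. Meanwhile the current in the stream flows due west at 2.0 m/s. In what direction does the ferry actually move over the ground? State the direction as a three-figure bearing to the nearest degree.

Taking east as x and north as y: velocity relative to the water = (3.278, 1.487) m/s; the water relative to ground = (-2.000, 0.000) m/s.
Velocity relative to ground = (3.278, 1.487) + (-2.000, 0.000) = (1.278, 1.487) m/s.
Bearing = atan2(1.28, 1.49) = 40.68° clockwise from north.

041°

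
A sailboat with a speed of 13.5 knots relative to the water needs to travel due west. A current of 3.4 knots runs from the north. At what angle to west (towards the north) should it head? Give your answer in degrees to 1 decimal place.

The current pushes perpendicular to the desired track; the heading must have a component into the current equal to 3.4 knots: 13.5 sin θ = 3.4.
sin θ = 0.2519, so θ = 14.587°.

14.6°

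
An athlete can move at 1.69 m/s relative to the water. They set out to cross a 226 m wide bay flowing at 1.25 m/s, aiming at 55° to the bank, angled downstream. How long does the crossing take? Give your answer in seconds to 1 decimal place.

163.3 s

The component of the athlete's velocity perpendicular to the bank is 1.69 × sin 55° = 1.384 m/s.
The current is parallel to the bank, so it does not affect the crossing time.
Time = 226 / 1.384 = 163.252 s.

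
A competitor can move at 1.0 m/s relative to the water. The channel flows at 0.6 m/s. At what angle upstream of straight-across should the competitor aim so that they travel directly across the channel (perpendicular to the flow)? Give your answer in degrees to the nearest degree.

To cancel the current, the upstream component of the competitor's velocity must equal the flow: 1.0 sin θ = 0.6.
sin θ = 0.6 / 1.0 = 0.6000.
θ = arcsin(0.6000) = 36.870°.

37°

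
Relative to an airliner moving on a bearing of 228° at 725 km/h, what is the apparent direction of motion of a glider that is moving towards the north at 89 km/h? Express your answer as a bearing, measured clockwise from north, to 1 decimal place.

043.2°

Taking east as x and north as y: glider velocity = (0.000, 89.000) km/h; airliner velocity = (-538.780, -485.120) km/h.
Velocity of glider relative to airliner = (0.000, 89.000) − (-538.780, -485.120) = (538.780, 574.120) km/h.
Bearing = atan2(538.78, 574.12) = 43.18° clockwise from north.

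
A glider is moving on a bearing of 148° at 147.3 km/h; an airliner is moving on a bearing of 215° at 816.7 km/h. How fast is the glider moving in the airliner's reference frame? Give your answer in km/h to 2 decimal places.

771.16 km/h

Taking east as x and north as y: glider velocity = (78.057, -124.917) km/h; airliner velocity = (-468.440, -669.001) km/h.
Velocity of glider relative to airliner = (78.057, -124.917) − (-468.440, -669.001) = (546.497, 544.084) km/h.
Magnitude = |(546.497, 544.084)| = 771.159 km/h.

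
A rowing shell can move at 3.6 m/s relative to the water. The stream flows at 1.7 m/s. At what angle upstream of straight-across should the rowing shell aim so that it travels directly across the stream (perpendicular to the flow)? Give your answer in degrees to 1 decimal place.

To cancel the current, the upstream component of the rowing shell's velocity must equal the flow: 3.6 sin θ = 1.7.
sin θ = 1.7 / 3.6 = 0.4722.
θ = arcsin(0.4722) = 28.179°.

28.2°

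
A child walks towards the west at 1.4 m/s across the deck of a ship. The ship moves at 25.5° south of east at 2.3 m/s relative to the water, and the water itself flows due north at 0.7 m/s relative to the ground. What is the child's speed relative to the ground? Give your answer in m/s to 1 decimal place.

0.7 m/s

In east/north components (m/s): child relative to ship = (-1.400, 0.000); ship relative to water = (2.076, -0.990); water relative to ground = (0.000, 0.700).
Sum = (0.676, -0.290) m/s.
Speed = |(0.676, -0.290)| = 0.736 m/s.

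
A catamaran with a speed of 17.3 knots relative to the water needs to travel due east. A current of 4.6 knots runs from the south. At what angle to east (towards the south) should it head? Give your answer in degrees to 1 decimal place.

The current pushes perpendicular to the desired track; the heading must have a component into the current equal to 4.6 knots: 17.3 sin θ = 4.6.
sin θ = 0.2659, so θ = 15.420°.

15.4°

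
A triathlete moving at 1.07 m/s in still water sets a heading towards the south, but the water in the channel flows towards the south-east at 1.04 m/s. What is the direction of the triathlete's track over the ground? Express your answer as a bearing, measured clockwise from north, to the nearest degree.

Taking east as x and north as y: velocity relative to the water = (0.000, -1.070) m/s; the water relative to ground = (0.735, -0.735) m/s.
Velocity relative to ground = (0.000, -1.070) + (0.735, -0.735) = (0.735, -1.805) m/s.
Bearing = atan2(0.74, -1.81) = 157.84° clockwise from north.

158°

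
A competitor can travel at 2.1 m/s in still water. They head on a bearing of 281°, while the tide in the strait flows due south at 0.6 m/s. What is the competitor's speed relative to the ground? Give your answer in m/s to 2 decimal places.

2.07 m/s

Taking east as x and north as y: velocity relative to the water = (-2.061, 0.401) m/s; the water relative to ground = (0.000, -0.600) m/s.
Velocity relative to ground = (-2.061, 0.401) + (0.000, -0.600) = (-2.061, -0.199) m/s.
Speed = |(-2.061, -0.199)| = 2.071 m/s.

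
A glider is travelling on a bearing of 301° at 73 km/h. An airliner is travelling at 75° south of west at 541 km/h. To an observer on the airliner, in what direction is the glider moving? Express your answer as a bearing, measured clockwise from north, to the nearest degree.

Taking east as x and north as y: glider velocity = (-62.573, 37.598) km/h; airliner velocity = (-140.021, -522.566) km/h.
Velocity of glider relative to airliner = (-62.573, 37.598) − (-140.021, -522.566) = (77.448, 560.164) km/h.
Bearing = atan2(77.45, 560.16) = 7.87° clockwise from north.

008°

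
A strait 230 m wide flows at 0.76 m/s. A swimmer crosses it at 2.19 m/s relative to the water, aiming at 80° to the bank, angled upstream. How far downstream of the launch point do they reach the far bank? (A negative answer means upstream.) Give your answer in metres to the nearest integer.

40 m

Perpendicular speed = 2.157 m/s; crossing time = 230 / 2.157 = 106.643 s.
Net downstream speed = 0.380 m/s.
Drift = 0.380 × 106.643 = 40.493 m (downstream).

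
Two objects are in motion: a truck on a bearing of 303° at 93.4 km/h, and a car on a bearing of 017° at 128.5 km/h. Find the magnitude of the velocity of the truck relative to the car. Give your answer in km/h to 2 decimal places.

Taking east as x and north as y: truck velocity = (-78.332, 50.869) km/h; car velocity = (37.570, 122.885) km/h.
Velocity of truck relative to car = (-78.332, 50.869) − (37.570, 122.885) = (-115.902, -72.016) km/h.
Magnitude = |(-115.902, -72.016)| = 136.453 km/h.

136.45 km/h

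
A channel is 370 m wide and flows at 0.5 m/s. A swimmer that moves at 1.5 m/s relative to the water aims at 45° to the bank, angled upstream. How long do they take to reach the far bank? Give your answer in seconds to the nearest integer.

349 s

The component of the swimmer's velocity perpendicular to the bank is 1.5 × sin 45° = 1.061 m/s.
Only the cross-stream component determines the crossing time; the current contributes nothing perpendicular to the bank.
Time = 370 / 1.061 = 348.839 s.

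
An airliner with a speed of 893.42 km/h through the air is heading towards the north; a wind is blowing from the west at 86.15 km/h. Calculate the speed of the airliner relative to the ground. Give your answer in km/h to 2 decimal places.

897.56 km/h

Taking east as x and north as y: velocity relative to the air = (0.000, 893.420) km/h; the air relative to ground = (86.150, 0.000) km/h.
Velocity relative to ground = (0.000, 893.420) + (86.150, 0.000) = (86.150, 893.420) km/h.
Speed = |(86.150, 893.420)| = 897.564 km/h.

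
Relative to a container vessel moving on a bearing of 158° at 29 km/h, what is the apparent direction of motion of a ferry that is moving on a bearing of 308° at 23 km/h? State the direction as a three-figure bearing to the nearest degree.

Taking east as x and north as y: ferry velocity = (-18.124, 14.160) km/h; container vessel velocity = (10.864, -26.888) km/h.
Velocity of ferry relative to container vessel = (-18.124, 14.160) − (10.864, -26.888) = (-28.988, 41.049) km/h.
Bearing = atan2(-28.99, 41.05) = 324.77° clockwise from north.

325°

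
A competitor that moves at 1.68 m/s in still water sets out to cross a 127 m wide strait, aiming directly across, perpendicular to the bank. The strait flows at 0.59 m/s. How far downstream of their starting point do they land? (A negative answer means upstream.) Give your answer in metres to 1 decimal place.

Perpendicular speed = 1.680 m/s; crossing time = 127 / 1.680 = 75.595 s.
Net downstream speed = 0.590 m/s.
Drift = 0.590 × 75.595 = 44.601 m (downstream).

44.6 m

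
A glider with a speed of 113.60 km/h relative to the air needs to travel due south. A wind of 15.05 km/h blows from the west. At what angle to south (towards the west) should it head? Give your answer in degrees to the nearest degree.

8°

The wind pushes perpendicular to the desired track; the heading must have a component into the wind equal to 15.05 km/h: 113.60 sin θ = 15.05.
sin θ = 0.1325, so θ = 7.613°.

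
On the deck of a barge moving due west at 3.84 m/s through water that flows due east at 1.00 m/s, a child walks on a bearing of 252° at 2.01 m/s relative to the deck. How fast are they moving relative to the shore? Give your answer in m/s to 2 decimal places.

4.79 m/s

In east/north components (m/s): child relative to barge = (-1.912, -0.621); barge relative to water = (-3.840, 0.000); water relative to ground = (1.000, 0.000).
Sum = (-4.752, -0.621) m/s.
Speed = |(-4.752, -0.621)| = 4.792 m/s.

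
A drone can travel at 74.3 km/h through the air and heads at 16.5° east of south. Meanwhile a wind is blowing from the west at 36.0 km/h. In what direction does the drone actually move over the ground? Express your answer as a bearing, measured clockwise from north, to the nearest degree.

Taking east as x and north as y: velocity relative to the air = (21.102, -71.240) km/h; the air relative to ground = (36.000, 0.000) km/h.
Velocity relative to ground = (21.102, -71.240) + (36.000, 0.000) = (57.102, -71.240) km/h.
Bearing = atan2(57.10, -71.24) = 141.29° clockwise from north.

141°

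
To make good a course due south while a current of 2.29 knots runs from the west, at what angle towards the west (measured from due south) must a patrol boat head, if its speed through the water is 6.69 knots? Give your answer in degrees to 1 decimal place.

The current pushes perpendicular to the desired track; the heading must have a component into the current equal to 2.29 knots: 6.69 sin θ = 2.29.
sin θ = 0.3423, so θ = 20.017°.

20.0°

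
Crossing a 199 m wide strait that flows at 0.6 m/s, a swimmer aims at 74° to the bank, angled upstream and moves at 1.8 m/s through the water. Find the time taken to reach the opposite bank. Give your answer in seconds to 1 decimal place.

115.0 s

The component of the swimmer's velocity perpendicular to the bank is 1.8 × sin 74° = 1.730 m/s.
The flow acts along the bank and has no component across it.
Time = 199 / 1.730 = 115.011 s.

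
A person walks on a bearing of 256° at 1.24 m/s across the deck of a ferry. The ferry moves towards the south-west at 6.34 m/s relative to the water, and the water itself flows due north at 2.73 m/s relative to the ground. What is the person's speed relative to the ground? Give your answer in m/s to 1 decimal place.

In east/north components (m/s): person relative to ferry = (-1.203, -0.300); ferry relative to water = (-4.483, -4.483); water relative to ground = (0.000, 2.730).
Sum = (-5.686, -2.053) m/s.
Speed = |(-5.686, -2.053)| = 6.046 m/s.

6.0 m/s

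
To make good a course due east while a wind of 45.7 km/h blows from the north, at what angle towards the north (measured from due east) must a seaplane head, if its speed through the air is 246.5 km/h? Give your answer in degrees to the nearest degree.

The wind pushes perpendicular to the desired track; the heading must have a component into the wind equal to 45.7 km/h: 246.5 sin θ = 45.7.
sin θ = 0.1854, so θ = 10.684°.

11°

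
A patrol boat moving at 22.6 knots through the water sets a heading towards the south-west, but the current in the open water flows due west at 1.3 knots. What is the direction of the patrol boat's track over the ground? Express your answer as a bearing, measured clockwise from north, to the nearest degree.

Taking east as x and north as y: velocity relative to the water = (-15.981, -15.981) knots; the water relative to ground = (-1.300, 0.000) knots.
Velocity relative to ground = (-15.981, -15.981) + (-1.300, 0.000) = (-17.281, -15.981) knots.
Bearing = atan2(-17.28, -15.98) = 227.24° clockwise from north.

227°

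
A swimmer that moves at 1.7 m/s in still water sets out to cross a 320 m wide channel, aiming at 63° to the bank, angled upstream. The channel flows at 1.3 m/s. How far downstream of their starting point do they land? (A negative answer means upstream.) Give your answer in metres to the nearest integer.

112 m

Perpendicular speed = 1.515 m/s; crossing time = 320 / 1.515 = 211.261 s.
Net downstream speed = 0.528 m/s.
Drift = 0.528 × 211.261 = 111.592 m (downstream).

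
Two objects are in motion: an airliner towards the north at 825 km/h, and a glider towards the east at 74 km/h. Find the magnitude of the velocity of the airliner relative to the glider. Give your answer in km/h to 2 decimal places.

828.31 km/h

Taking east as x and north as y: airliner velocity = (0.000, 825.000) km/h; glider velocity = (74.000, 0.000) km/h.
Velocity of airliner relative to glider = (0.000, 825.000) − (74.000, 0.000) = (-74.000, 825.000) km/h.
Magnitude = |(-74.000, 825.000)| = 828.312 km/h.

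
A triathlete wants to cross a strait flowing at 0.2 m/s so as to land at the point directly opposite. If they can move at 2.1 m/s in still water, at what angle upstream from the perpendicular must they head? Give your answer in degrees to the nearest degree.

To cancel the current, the upstream component of the triathlete's velocity must equal the flow: 2.1 sin θ = 0.2.
sin θ = 0.2 / 2.1 = 0.0952.
θ = arcsin(0.0952) = 5.465°.

5°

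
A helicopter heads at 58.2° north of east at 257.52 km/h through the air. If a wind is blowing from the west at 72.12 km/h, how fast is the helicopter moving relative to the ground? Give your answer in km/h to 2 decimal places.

Taking east as x and north as y: velocity relative to the air = (135.702, 218.864) km/h; the air relative to ground = (72.120, 0.000) km/h.
Velocity relative to ground = (135.702, 218.864) + (72.120, 0.000) = (207.822, 218.864) km/h.
Speed = |(207.822, 218.864)| = 301.814 km/h.

301.81 km/h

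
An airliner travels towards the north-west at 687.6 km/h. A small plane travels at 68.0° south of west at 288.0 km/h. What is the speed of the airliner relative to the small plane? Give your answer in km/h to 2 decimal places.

842.91 km/h

Taking east as x and north as y: airliner velocity = (-486.207, 486.207) km/h; small plane velocity = (-107.887, -267.029) km/h.
Velocity of airliner relative to small plane = (-486.207, 486.207) − (-107.887, -267.029) = (-378.320, 753.236) km/h.
Magnitude = |(-378.320, 753.236)| = 842.906 km/h.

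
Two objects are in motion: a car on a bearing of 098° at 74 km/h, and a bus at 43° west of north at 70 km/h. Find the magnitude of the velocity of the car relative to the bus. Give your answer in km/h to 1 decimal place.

135.7 km/h

Taking east as x and north as y: car velocity = (73.280, -10.299) km/h; bus velocity = (-47.740, 51.195) km/h.
Velocity of car relative to bus = (73.280, -10.299) − (-47.740, 51.195) = (121.020, -61.494) km/h.
Magnitude = |(121.020, -61.494)| = 135.747 km/h.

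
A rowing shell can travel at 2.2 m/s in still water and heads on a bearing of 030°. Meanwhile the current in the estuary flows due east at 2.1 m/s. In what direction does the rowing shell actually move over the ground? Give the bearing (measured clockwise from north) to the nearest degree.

Taking east as x and north as y: velocity relative to the water = (1.100, 1.905) m/s; the water relative to ground = (2.100, 0.000) m/s.
Velocity relative to ground = (1.100, 1.905) + (2.100, 0.000) = (3.200, 1.905) m/s.
Bearing = atan2(3.20, 1.91) = 59.23° clockwise from north.

059°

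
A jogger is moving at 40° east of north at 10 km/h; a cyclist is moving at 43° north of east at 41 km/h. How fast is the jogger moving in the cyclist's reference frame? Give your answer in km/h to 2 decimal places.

Taking east as x and north as y: jogger velocity = (6.428, 7.660) km/h; cyclist velocity = (29.986, 27.962) km/h.
Velocity of jogger relative to cyclist = (6.428, 7.660) − (29.986, 27.962) = (-23.558, -20.301) km/h.
Magnitude = |(-23.558, -20.301)| = 31.098 km/h.

31.10 km/h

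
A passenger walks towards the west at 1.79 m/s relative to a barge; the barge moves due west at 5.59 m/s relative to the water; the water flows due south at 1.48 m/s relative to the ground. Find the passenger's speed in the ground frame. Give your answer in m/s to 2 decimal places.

7.53 m/s

In east/north components (m/s): passenger relative to barge = (-1.790, 0.000); barge relative to water = (-5.590, 0.000); water relative to ground = (0.000, -1.480).
Sum = (-7.380, -1.480) m/s.
Speed = |(-7.380, -1.480)| = 7.527 m/s.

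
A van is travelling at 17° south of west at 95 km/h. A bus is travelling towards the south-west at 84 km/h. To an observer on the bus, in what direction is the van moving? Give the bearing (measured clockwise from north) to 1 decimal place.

315.2°

Taking east as x and north as y: van velocity = (-90.849, -27.775) km/h; bus velocity = (-59.397, -59.397) km/h.
Velocity of van relative to bus = (-90.849, -27.775) − (-59.397, -59.397) = (-31.452, 31.622) km/h.
Bearing = atan2(-31.45, 31.62) = 315.15° clockwise from north.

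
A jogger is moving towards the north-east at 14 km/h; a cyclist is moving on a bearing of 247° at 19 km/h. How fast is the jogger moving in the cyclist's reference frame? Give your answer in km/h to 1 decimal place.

Taking east as x and north as y: jogger velocity = (9.899, 9.899) km/h; cyclist velocity = (-17.490, -7.424) km/h.
Velocity of jogger relative to cyclist = (9.899, 9.899) − (-17.490, -7.424) = (27.389, 17.323) km/h.
Magnitude = |(27.389, 17.323)| = 32.408 km/h.

32.4 km/h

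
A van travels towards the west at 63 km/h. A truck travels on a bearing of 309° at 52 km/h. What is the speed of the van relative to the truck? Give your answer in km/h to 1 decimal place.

Taking east as x and north as y: van velocity = (-63.000, 0.000) km/h; truck velocity = (-40.412, 32.725) km/h.
Velocity of van relative to truck = (-63.000, 0.000) − (-40.412, 32.725) = (-22.588, -32.725) km/h.
Magnitude = |(-22.588, -32.725)| = 39.764 km/h.

39.8 km/h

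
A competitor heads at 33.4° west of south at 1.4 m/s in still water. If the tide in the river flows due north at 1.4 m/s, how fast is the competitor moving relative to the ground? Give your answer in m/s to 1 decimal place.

0.8 m/s

Taking east as x and north as y: velocity relative to the water = (-0.771, -1.169) m/s; the water relative to ground = (0.000, 1.400) m/s.
Velocity relative to ground = (-0.771, -1.169) + (0.000, 1.400) = (-0.771, 0.231) m/s.
Speed = |(-0.771, 0.231)| = 0.805 m/s.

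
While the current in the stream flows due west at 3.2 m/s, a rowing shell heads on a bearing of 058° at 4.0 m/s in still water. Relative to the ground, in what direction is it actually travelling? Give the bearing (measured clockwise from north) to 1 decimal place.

Taking east as x and north as y: velocity relative to the water = (3.392, 2.120) m/s; the water relative to ground = (-3.200, 0.000) m/s.
Velocity relative to ground = (3.392, 2.120) + (-3.200, 0.000) = (0.192, 2.120) m/s.
Bearing = atan2(0.19, 2.12) = 5.18° clockwise from north.

005.2°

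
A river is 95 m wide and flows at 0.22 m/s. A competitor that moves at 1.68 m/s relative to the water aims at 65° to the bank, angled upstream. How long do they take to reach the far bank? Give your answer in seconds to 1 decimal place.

62.4 s

The component of the competitor's velocity perpendicular to the bank is 1.68 × sin 65° = 1.523 m/s.
Only the cross-stream component determines the crossing time; the current contributes nothing perpendicular to the bank.
Time = 95 / 1.523 = 62.393 s.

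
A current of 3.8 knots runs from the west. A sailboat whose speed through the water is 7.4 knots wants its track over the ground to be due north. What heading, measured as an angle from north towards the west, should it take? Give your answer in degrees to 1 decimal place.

The current pushes perpendicular to the desired track; the heading must have a component into the current equal to 3.8 knots: 7.4 sin θ = 3.8.
sin θ = 0.5135, so θ = 30.898°.

30.9°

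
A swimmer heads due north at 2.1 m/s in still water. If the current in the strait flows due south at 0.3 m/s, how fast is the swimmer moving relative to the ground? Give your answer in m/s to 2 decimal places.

Taking east as x and north as y: velocity relative to the water = (0.000, 2.100) m/s; the water relative to ground = (0.000, -0.300) m/s.
Velocity relative to ground = (0.000, 2.100) + (0.000, -0.300) = (0.000, 1.800) m/s.
Speed = |(0.000, 1.800)| = 1.800 m/s.

1.80 m/s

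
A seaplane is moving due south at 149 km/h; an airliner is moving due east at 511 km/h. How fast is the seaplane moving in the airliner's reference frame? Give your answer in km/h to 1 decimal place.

Taking east as x and north as y: seaplane velocity = (0.000, -149.000) km/h; airliner velocity = (511.000, 0.000) km/h.
Velocity of seaplane relative to airliner = (0.000, -149.000) − (511.000, 0.000) = (-511.000, -149.000) km/h.
Magnitude = |(-511.000, -149.000)| = 532.280 km/h.

532.3 km/h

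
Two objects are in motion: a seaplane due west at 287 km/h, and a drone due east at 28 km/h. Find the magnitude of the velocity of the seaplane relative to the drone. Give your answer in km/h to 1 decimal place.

315.0 km/h

Taking east as x and north as y: seaplane velocity = (-287.000, 0.000) km/h; drone velocity = (28.000, 0.000) km/h.
Velocity of seaplane relative to drone = (-287.000, 0.000) − (28.000, 0.000) = (-315.000, 0.000) km/h.
Magnitude = |(-315.000, 0.000)| = 315.000 km/h.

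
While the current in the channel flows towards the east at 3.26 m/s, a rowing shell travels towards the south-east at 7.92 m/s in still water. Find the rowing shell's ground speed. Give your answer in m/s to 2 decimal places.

10.48 m/s

Taking east as x and north as y: velocity relative to the water = (5.600, -5.600) m/s; the water relative to ground = (3.260, 0.000) m/s.
Velocity relative to ground = (5.600, -5.600) + (3.260, 0.000) = (8.860, -5.600) m/s.
Speed = |(8.860, -5.600)| = 10.482 m/s.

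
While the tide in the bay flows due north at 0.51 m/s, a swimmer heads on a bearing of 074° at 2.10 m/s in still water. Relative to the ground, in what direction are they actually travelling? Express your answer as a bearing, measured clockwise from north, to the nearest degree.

062°

Taking east as x and north as y: velocity relative to the water = (2.019, 0.579) m/s; the water relative to ground = (0.000, 0.510) m/s.
Velocity relative to ground = (2.019, 0.579) + (0.000, 0.510) = (2.019, 1.089) m/s.
Bearing = atan2(2.02, 1.09) = 61.66° clockwise from north.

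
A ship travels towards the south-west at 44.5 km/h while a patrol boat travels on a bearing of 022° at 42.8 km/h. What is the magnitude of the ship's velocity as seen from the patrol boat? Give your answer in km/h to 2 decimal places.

Taking east as x and north as y: ship velocity = (-31.466, -31.466) km/h; patrol boat velocity = (16.033, 39.683) km/h.
Velocity of ship relative to patrol boat = (-31.466, -31.466) − (16.033, 39.683) = (-47.499, -71.150) km/h.
Magnitude = |(-47.499, -71.150)| = 85.548 km/h.

85.55 km/h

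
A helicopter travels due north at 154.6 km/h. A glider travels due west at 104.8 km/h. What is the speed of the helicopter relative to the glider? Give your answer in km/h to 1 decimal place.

Taking east as x and north as y: helicopter velocity = (0.000, 154.600) km/h; glider velocity = (-104.800, 0.000) km/h.
Velocity of helicopter relative to glider = (0.000, 154.600) − (-104.800, 0.000) = (104.800, 154.600) km/h.
Magnitude = |(104.800, 154.600)| = 186.773 km/h.

186.8 km/h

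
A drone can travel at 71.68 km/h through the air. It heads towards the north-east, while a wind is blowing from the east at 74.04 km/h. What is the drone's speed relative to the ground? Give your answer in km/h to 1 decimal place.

55.8 km/h

Taking east as x and north as y: velocity relative to the air = (50.685, 50.685) km/h; the air relative to ground = (-74.040, 0.000) km/h.
Velocity relative to ground = (50.685, 50.685) + (-74.040, 0.000) = (-23.355, 50.685) km/h.
Speed = |(-23.355, 50.685)| = 55.807 km/h.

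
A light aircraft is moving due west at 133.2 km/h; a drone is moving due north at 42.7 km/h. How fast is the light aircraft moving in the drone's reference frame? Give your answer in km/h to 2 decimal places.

139.88 km/h

Taking east as x and north as y: light aircraft velocity = (-133.200, 0.000) km/h; drone velocity = (0.000, 42.700) km/h.
Velocity of light aircraft relative to drone = (-133.200, 0.000) − (0.000, 42.700) = (-133.200, -42.700) km/h.
Magnitude = |(-133.200, -42.700)| = 139.877 km/h.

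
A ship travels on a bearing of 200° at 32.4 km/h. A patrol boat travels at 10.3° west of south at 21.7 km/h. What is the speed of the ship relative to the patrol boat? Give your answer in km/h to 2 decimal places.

Taking east as x and north as y: ship velocity = (-11.081, -30.446) km/h; patrol boat velocity = (-3.880, -21.350) km/h.
Velocity of ship relative to patrol boat = (-11.081, -30.446) − (-3.880, -21.350) = (-7.201, -9.096) km/h.
Magnitude = |(-7.201, -9.096)| = 11.601 km/h.

11.60 km/h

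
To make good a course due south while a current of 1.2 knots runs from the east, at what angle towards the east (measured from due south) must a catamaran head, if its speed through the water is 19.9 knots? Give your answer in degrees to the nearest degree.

3°

The current pushes perpendicular to the desired track; the heading must have a component into the current equal to 1.2 knots: 19.9 sin θ = 1.2.
sin θ = 0.0603, so θ = 3.457°.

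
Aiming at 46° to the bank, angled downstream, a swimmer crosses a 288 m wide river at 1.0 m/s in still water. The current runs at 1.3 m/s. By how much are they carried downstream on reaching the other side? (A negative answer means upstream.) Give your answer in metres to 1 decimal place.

Perpendicular speed = 0.719 m/s; crossing time = 288 / 0.719 = 400.367 s.
Net downstream speed = 1.995 m/s.
Drift = 1.995 × 400.367 = 798.596 m (downstream).

798.6 m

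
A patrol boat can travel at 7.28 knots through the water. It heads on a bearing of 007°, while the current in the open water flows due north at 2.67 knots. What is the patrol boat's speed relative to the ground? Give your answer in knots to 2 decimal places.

Taking east as x and north as y: velocity relative to the water = (0.887, 7.226) knots; the water relative to ground = (0.000, 2.670) knots.
Velocity relative to ground = (0.887, 7.226) + (0.000, 2.670) = (0.887, 9.896) knots.
Speed = |(0.887, 9.896)| = 9.935 knots.

9.94 knots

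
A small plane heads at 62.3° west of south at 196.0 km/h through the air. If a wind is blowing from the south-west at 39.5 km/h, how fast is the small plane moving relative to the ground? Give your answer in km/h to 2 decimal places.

158.72 km/h

Taking east as x and north as y: velocity relative to the air = (-173.537, -91.109) km/h; the air relative to ground = (27.931, 27.931) km/h.
Velocity relative to ground = (-173.537, -91.109) + (27.931, 27.931) = (-145.606, -63.178) km/h.
Speed = |(-145.606, -63.178)| = 158.722 km/h.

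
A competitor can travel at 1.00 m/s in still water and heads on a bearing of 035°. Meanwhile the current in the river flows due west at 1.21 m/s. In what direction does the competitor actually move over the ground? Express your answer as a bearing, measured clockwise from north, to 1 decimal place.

322.2°

Taking east as x and north as y: velocity relative to the water = (0.574, 0.819) m/s; the water relative to ground = (-1.210, 0.000) m/s.
Velocity relative to ground = (0.574, 0.819) + (-1.210, 0.000) = (-0.636, 0.819) m/s.
Bearing = atan2(-0.64, 0.82) = 322.16° clockwise from north.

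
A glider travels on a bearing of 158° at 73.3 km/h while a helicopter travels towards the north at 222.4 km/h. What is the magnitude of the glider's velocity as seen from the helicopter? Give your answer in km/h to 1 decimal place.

Taking east as x and north as y: glider velocity = (27.459, -67.963) km/h; helicopter velocity = (0.000, 222.400) km/h.
Velocity of glider relative to helicopter = (27.459, -67.963) − (0.000, 222.400) = (27.459, -290.363) km/h.
Magnitude = |(27.459, -290.363)| = 291.658 km/h.

291.7 km/h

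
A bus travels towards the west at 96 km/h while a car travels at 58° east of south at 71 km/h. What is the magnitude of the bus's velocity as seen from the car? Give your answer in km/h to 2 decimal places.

Taking east as x and north as y: bus velocity = (-96.000, 0.000) km/h; car velocity = (60.211, -37.624) km/h.
Velocity of bus relative to car = (-96.000, 0.000) − (60.211, -37.624) = (-156.211, 37.624) km/h.
Magnitude = |(-156.211, 37.624)| = 160.679 km/h.

160.68 km/h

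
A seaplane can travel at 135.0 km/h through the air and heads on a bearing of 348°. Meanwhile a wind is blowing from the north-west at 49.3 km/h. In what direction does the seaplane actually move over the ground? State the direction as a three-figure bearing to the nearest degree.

004°

Taking east as x and north as y: velocity relative to the air = (-28.068, 132.050) km/h; the air relative to ground = (34.860, -34.860) km/h.
Velocity relative to ground = (-28.068, 132.050) + (34.860, -34.860) = (6.792, 97.190) km/h.
Bearing = atan2(6.79, 97.19) = 4.00° clockwise from north.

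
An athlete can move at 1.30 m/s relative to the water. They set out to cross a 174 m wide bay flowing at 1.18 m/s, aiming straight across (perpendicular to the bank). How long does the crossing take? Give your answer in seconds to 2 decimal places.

133.85 s

The component of the athlete's velocity perpendicular to the bank is 1.30 m/s.
The flow acts along the bank and has no component across it.
Time = 174 / 1.300 = 133.846 s.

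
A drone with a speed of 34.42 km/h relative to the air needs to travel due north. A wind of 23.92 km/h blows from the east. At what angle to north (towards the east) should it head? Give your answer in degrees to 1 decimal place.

44.0°

The wind pushes perpendicular to the desired track; the heading must have a component into the wind equal to 23.92 km/h: 34.42 sin θ = 23.92.
sin θ = 0.6949, so θ = 44.023°.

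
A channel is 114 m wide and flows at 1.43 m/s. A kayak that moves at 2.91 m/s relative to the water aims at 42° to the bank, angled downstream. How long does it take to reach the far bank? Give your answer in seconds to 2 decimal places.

58.55 s

The component of the kayak's velocity perpendicular to the bank is 2.91 × sin 42° = 1.947 m/s.
The current is parallel to the bank, so it does not affect the crossing time.
Time = 114 / 1.947 = 58.547 s.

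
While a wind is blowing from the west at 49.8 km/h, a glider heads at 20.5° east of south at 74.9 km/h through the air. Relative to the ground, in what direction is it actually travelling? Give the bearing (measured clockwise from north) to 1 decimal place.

Taking east as x and north as y: velocity relative to the air = (26.231, -70.157) km/h; the air relative to ground = (49.800, 0.000) km/h.
Velocity relative to ground = (26.231, -70.157) + (49.800, 0.000) = (76.031, -70.157) km/h.
Bearing = atan2(76.03, -70.16) = 132.70° clockwise from north.

132.7°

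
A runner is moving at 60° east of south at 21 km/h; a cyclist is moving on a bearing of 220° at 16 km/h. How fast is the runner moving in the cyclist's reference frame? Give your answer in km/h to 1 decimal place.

28.5 km/h

Taking east as x and north as y: runner velocity = (18.187, -10.500) km/h; cyclist velocity = (-10.285, -12.257) km/h.
Velocity of runner relative to cyclist = (18.187, -10.500) − (-10.285, -12.257) = (28.471, 1.757) km/h.
Magnitude = |(28.471, 1.757)| = 28.525 km/h.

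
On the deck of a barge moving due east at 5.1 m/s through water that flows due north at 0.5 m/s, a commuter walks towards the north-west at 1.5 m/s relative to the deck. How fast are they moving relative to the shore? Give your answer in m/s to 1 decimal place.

In east/north components (m/s): commuter relative to barge = (-1.061, 1.061); barge relative to water = (5.100, 0.000); water relative to ground = (0.000, 0.500).
Sum = (4.039, 1.561) m/s.
Speed = |(4.039, 1.561)| = 4.330 m/s.

4.3 m/s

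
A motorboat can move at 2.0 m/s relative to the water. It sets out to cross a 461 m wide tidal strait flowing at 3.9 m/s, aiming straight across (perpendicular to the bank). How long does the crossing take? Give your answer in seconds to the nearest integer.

231 s

The component of the motorboat's velocity perpendicular to the bank is 2.0 m/s.
The current is parallel to the bank, so it does not affect the crossing time.
Time = 461 / 2.000 = 230.500 s.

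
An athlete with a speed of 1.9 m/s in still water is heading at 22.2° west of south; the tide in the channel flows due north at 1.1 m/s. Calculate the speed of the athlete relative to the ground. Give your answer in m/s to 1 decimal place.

Taking east as x and north as y: velocity relative to the water = (-0.718, -1.759) m/s; the water relative to ground = (0.000, 1.100) m/s.
Velocity relative to ground = (-0.718, -1.759) + (0.000, 1.100) = (-0.718, -0.659) m/s.
Speed = |(-0.718, -0.659)| = 0.975 m/s.

1.0 m/s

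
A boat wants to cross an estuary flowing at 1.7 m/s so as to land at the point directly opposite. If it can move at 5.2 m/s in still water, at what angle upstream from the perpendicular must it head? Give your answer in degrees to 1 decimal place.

19.1°

To cancel the current, the upstream component of the boat's velocity must equal the flow: 5.2 sin θ = 1.7.
sin θ = 1.7 / 5.2 = 0.3269.
θ = arcsin(0.3269) = 19.082°.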